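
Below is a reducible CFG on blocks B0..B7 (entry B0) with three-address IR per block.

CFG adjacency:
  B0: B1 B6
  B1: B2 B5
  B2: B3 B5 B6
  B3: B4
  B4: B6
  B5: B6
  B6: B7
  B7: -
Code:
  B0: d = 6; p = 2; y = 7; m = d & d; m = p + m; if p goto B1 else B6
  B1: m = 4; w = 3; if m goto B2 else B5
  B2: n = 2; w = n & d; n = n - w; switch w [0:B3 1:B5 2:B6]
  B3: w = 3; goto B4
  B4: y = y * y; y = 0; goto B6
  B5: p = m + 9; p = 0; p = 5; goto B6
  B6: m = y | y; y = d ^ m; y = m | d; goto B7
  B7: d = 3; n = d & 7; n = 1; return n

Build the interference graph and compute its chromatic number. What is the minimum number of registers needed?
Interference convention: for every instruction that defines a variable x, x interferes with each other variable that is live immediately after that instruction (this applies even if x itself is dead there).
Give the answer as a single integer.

def/use:
  B0: def={d,m,p,y} ue=∅
  B1: def={m,w} ue=∅
  B2: def={n,w} ue={d}
  B3: def={w} ue=∅
  B4: def={y} ue={y}
  B5: def={p} ue={m}
  B6: def={m,y} ue={d,y}
  B7: def={d,n} ue=∅

Backward fixpoint:
  B0: in=∅ out={d,y}
  B1: in={d,y} out={d,m,y}
  B2: in={d,m,y} out={d,m,y}
  B3: in={d,y} out={d,y}
  B4: in={d,y} out={d,y}
  B5: in={d,m,y} out={d,y}
  B6: in={d,y} out=∅
  B7: in=∅ out=∅

Interfere edges:
  d — {m,n,p,w,y}
  m — {d,n,p,w,y}
  n — {d,m,w,y}
  p — {d,m,y}
  w — {d,m,n,y}
  y — {d,m,n,p,w}

Colouring:
  {d,m,n,w,y} pairwise interfere (5-clique) ⇒ χ ≥ 5
  5-colouring: R0={d}  R1={m}  R2={y}  R3={n,p}  R4={w}
  χ = 5

Answer: 5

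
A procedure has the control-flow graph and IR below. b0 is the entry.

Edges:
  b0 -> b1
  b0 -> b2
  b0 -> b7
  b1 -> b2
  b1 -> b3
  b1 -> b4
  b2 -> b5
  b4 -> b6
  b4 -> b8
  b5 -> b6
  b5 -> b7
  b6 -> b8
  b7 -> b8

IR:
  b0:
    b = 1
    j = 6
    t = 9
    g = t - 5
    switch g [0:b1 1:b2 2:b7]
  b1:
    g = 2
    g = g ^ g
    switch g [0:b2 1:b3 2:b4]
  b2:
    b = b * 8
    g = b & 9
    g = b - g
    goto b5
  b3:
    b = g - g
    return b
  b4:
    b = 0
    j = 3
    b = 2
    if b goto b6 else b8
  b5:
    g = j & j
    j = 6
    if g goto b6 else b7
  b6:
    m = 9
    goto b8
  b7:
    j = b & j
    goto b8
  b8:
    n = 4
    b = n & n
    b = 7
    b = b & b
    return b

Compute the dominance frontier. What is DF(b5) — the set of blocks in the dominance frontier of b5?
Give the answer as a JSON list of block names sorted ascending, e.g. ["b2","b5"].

idom tree: b1←b0 b2←b0 b3←b1 b4←b1 b5←b2 b6←b0 b7←b0 b8←b0
Dom∩ at merges:
  b2: preds {b0,b1}: {b0} ∩ {b0,b1} = {b0}; idom=b0
  b6: preds {b4,b5}: {b0,b1,b4} ∩ {b0,b2,b5} = {b0}; idom=b0
  b7: preds {b0,b5}: {b0} ∩ {b0,b2,b5} = {b0}; idom=b0
  b8: preds {b4,b6,b7}: {b0,b1,b4} ∩ {b0,b6} ∩ {b0,b7} = {b0}; idom=b0

Frontier:
  join b2 pred b0: · stop@b0
  join b2 pred b1: b1 stop@b0
  join b6 pred b4: b4→b1 stop@b0
  join b6 pred b5: b5→b2 stop@b0
  join b7 pred b0: · stop@b0
  join b7 pred b5: b5→b2 stop@b0
  join b8 pred b4: b4→b1 stop@b0
  join b8 pred b6: b6 stop@b0
  join b8 pred b7: b7 stop@b0
  b0 → ∅
  b1 → {b2,b6,b8}
  b2 → {b6,b7}
  b3 → ∅
  b4 → {b6,b8}
  b5 → {b6,b7}
  b6 → {b8}
  b7 → {b8}
  b8 → ∅

DF(b5) = ["b6", "b7"]

Answer: ["b6", "b7"]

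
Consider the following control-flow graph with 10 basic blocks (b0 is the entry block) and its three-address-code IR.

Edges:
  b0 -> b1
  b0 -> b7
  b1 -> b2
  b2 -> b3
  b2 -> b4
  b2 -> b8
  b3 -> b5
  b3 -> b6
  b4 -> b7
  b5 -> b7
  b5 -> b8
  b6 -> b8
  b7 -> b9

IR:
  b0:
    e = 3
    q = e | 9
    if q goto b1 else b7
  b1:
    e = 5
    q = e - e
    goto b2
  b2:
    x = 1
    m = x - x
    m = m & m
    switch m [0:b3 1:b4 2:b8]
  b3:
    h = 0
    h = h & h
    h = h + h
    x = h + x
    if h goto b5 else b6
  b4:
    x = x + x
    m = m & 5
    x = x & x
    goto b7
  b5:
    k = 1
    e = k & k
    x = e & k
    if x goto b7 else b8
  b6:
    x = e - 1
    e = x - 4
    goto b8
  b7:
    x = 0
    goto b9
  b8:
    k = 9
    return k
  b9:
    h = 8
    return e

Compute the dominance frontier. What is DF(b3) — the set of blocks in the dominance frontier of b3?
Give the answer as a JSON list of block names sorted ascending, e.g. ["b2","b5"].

idom tree: b1←b0 b2←b1 b3←b2 b4←b2 b5←b3 b6←b3 b7←b0 b8←b2 b9←b7
Dom∩ at merges:
  b7: preds {b0,b4,b5}: {b0} ∩ {b0,b1,b2,b4} ∩ {b0,b1,b2,b3,b5} = {b0}; idom=b0
  b8: preds {b2,b5,b6}: {b0,b1,b2} ∩ {b0,b1,b2,b3,b5} ∩ {b0,b1,b2,b3,b6} = {b0,b1,b2}; idom=b2

DF derivation:
  join b7 pred b0: · stop@b0
  join b7 pred b4: b4→b2→b1 stop@b0
  join b7 pred b5: b5→b3→b2→b1 stop@b0
  join b8 pred b2: · stop@b2
  join b8 pred b5: b5→b3 stop@b2
  join b8 pred b6: b6→b3 stop@b2
  b0 → ∅
  b1 → {b7}
  b2 → {b7}
  b3 → {b7,b8}
  b4 → {b7}
  b5 → {b7,b8}
  b6 → {b8}
  b7 → ∅
  b8 → ∅
  b9 → ∅

DF(b3) = ["b7", "b8"]

Answer: ["b7", "b8"]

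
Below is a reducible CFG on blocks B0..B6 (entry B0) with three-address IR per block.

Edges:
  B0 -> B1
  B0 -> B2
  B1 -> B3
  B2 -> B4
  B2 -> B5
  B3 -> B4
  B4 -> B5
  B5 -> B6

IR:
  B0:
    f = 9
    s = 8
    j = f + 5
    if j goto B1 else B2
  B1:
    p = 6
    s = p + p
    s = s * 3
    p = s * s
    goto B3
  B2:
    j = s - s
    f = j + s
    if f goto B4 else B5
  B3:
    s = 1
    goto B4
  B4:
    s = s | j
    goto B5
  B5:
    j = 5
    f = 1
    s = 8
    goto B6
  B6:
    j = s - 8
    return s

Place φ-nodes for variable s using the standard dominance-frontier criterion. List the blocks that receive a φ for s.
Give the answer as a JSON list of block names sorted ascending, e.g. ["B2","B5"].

Answer: ["B4", "B5"]

Derivation:
idom tree: B1←B0 B2←B0 B3←B1 B4←B0 B5←B0 B6←B5
Join-block Dom:
  B4: preds {B2,B3}: {B0,B2} ∩ {B0,B1,B3} = {B0}; idom=B0
  B5: preds {B2,B4}: {B0,B2} ∩ {B0,B4} = {B0}; idom=B0

Frontier:
  join B4 pred B2: B2 stop@B0
  join B4 pred B3: B3→B1 stop@B0
  join B5 pred B2: B2 stop@B0
  join B5 pred B4: B4 stop@B0
  B0 → ∅
  B1 → {B4}
  B2 → {B4,B5}
  B3 → {B4}
  B4 → {B5}
  B5 → ∅
  B6 → ∅

φ for s: defs {B0,B1,B3,B4,B5}
  DF⁺ = {B4,B5}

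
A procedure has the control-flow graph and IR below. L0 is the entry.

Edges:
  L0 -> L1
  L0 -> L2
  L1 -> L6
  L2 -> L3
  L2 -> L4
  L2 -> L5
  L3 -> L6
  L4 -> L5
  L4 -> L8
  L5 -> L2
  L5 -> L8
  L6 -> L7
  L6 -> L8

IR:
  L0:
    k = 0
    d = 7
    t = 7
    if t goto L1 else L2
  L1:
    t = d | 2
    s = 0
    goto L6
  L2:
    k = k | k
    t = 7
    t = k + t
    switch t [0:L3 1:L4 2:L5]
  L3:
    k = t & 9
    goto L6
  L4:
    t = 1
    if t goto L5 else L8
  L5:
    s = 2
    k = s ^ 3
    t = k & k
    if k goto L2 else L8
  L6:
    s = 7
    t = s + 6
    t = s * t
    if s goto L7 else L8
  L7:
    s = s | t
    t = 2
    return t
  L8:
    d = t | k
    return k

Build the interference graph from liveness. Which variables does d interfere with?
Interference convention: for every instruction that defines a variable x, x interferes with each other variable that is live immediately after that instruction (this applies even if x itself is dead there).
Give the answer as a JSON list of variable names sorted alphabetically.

Answer: ["k", "t"]

Analysis:
Per-block:
  L0: def={d,k,t} ue=∅
  L1: def={s,t} ue={d}
  L2: def={k,t} ue={k}
  L3: def={k} ue={t}
  L4: def={t} ue=∅
  L5: def={k,s,t} ue=∅
  L6: def={s,t} ue=∅
  L7: def={s,t} ue={s,t}
  L8: def={d} ue={k,t}

Live sets:
  L0: in=∅ out={d,k}
  L1: in={d,k} out={k}
  L2: in={k} out={k,t}
  L3: in={t} out={k}
  L4: in={k} out={k,t}
  L5: in=∅ out={k,t}
  L6: in={k} out={k,s,t}
  L7: in={s,t} out=∅
  L8: in={k,t} out=∅

Interference:
  d — {k,t}
  k — {d,s,t}
  s — {k,t}
  t — {d,k,s}

N(d) = ["k", "t"]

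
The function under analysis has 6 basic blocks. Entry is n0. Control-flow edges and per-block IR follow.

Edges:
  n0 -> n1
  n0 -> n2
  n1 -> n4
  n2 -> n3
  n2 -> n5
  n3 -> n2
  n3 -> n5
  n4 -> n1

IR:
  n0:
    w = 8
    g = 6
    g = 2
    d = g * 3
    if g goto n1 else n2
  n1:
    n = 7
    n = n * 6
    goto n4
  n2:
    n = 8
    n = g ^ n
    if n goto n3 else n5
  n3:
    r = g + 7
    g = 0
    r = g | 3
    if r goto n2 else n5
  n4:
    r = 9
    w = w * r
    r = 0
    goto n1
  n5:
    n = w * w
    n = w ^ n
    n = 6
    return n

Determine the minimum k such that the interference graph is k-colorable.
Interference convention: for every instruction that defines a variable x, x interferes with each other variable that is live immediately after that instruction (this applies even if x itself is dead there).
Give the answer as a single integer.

Answer: 3

Derivation:
Block summaries:
  n0 def {d,g,w} use ∅
  n1 def {n} use ∅
  n2 def {n} use {g}
  n3 def {g,r} use {g}
  n4 def {r,w} use {w}
  n5 def {n} use {w}

Liveness:
  live n0: ∅→{g,w}
  live n1: {w}→{w}
  live n2: {g,w}→{g,w}
  live n3: {g,w}→{g,w}
  live n4: {w}→{w}
  live n5: {w}→∅

Interference:
  d: {g,w}
  g: {d,n,r,w}
  n: {g,w}
  r: {g,w}
  w: {d,g,n,r}

Registers:
  clique {d,g,w} ⇒ need ≥ 3
  assign d→c2 g→c0 n→c2 r→c2 w→c1 — no edge inside a register ⇒ χ ≤ 3
  χ = 3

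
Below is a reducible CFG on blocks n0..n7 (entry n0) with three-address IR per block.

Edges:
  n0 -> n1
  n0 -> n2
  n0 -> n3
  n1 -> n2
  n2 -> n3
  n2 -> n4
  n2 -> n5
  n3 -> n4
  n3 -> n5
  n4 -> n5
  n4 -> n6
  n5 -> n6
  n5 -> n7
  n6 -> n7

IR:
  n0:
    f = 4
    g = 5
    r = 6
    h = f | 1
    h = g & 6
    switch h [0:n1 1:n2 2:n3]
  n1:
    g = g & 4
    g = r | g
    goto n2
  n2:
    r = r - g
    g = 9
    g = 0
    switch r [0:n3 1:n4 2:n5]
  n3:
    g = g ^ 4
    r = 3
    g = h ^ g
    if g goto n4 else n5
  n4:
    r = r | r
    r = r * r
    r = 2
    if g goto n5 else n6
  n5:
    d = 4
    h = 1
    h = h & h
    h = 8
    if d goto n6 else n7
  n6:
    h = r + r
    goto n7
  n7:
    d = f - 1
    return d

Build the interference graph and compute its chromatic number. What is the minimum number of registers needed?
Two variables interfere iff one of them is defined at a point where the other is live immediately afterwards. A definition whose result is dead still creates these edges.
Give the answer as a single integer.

Per-block:
  n0: def={f,g,h,r} ue=∅
  n1: def={g} ue={g,r}
  n2: def={g,r} ue={g,r}
  n3: def={g,r} ue={g,h}
  n4: def={r} ue={g,r}
  n5: def={d,h} ue=∅
  n6: def={h} ue={r}
  n7: def={d} ue={f}

Backward fixpoint:
  n0: in=∅ out={f,g,h,r}
  n1: in={f,g,h,r} out={f,g,h,r}
  n2: in={f,g,h,r} out={f,g,h,r}
  n3: in={f,g,h} out={f,g,r}
  n4: in={f,g,r} out={f,r}
  n5: in={f,r} out={f,r}
  n6: in={f,r} out={f}
  n7: in={f} out=∅

Interfere edges:
  d — {f,h,r}
  f — {d,g,h,r}
  g — {f,h,r}
  h — {d,f,g,r}
  r — {d,f,g,h}

Colouring:
  lower bound: {d,f,h,r} mutually conflict ⇒ χ ≥ 4
  4-colouring: r0={f}  r1={h}  r2={r}  r3={d,g}
  χ = 4

Answer: 4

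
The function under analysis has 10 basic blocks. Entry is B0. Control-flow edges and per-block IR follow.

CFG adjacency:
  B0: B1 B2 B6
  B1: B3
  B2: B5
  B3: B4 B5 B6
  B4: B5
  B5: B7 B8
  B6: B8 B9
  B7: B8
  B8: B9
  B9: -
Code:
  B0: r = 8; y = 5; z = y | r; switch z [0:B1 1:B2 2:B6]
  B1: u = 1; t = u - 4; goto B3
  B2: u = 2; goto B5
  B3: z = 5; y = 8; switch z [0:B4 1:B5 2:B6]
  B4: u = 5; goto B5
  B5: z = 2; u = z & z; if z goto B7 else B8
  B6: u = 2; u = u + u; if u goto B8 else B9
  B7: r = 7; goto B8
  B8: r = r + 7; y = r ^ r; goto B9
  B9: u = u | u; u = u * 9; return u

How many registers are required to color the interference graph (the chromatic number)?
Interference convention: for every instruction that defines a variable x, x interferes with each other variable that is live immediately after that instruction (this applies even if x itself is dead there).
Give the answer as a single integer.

Answer: 4

Working:
Per-block:
  B0: def={r,y,z} ue=∅
  B1: def={t,u} ue=∅
  B2: def={u} ue=∅
  B3: def={y,z} ue=∅
  B4: def={u} ue=∅
  B5: def={u,z} ue=∅
  B6: def={u} ue=∅
  B7: def={r} ue=∅
  B8: def={r,y} ue={r}
  B9: def={u} ue={u}

Liveness:
  B0 li=∅ lo={r}
  B1 li={r} lo={r}
  B2 li={r} lo={r}
  B3 li={r} lo={r}
  B4 li={r} lo={r}
  B5 li={r} lo={r,u}
  B6 li={r} lo={r,u}
  B7 li={u} lo={r,u}
  B8 li={r,u} lo={u}
  B9 li={u} lo=∅

Interference:
  r — {t,u,y,z}
  t — {r}
  u — {r,y,z}
  y — {r,u,z}
  z — {r,u,y}

Registers:
  {r,u,y,z} pairwise interfere (4-clique) ⇒ χ ≥ 4
  assign r→c0 t→c1 u→c1 y→c2 z→c3 — no edge inside a register ⇒ χ ≤ 4
  χ = 4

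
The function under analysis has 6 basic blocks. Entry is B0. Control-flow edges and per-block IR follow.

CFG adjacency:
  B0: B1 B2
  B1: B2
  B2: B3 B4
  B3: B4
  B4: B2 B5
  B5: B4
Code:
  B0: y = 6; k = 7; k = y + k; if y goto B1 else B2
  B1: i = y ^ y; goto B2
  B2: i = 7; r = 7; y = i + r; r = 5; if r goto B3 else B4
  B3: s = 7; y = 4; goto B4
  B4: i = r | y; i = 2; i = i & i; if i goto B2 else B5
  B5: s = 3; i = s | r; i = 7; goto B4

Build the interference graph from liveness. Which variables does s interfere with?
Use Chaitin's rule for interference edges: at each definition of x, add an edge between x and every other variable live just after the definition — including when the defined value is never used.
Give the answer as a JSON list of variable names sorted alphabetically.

Answer: ["r", "y"]

Working:
Block summaries:
  B0: def={k,y} ue=∅
  B1: def={i} ue={y}
  B2: def={i,r,y} ue=∅
  B3: def={s,y} ue=∅
  B4: def={i} ue={r,y}
  B5: def={i,s} ue={r}

Liveness:
  B0 li=∅ lo={y}
  B1 li={y} lo=∅
  B2 li=∅ lo={r,y}
  B3 li={r} lo={r,y}
  B4 li={r,y} lo={r,y}
  B5 li={r,y} lo={r,y}

Conflict graph:
  i — {r,y}
  k — {y}
  r — {i,s,y}
  s — {r,y}
  y — {i,k,r,s}

N(s) = ["r", "y"]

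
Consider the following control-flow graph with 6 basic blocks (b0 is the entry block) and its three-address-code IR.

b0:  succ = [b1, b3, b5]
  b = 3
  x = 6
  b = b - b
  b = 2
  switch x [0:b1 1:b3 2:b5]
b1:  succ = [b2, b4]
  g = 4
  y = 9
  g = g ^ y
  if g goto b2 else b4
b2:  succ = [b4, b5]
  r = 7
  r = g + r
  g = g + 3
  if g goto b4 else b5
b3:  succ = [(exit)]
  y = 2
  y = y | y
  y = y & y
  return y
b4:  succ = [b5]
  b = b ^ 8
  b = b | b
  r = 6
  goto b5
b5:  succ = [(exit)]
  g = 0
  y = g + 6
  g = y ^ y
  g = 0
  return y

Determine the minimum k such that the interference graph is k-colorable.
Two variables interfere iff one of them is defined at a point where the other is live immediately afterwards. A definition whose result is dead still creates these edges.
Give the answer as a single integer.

Answer: 3

Analysis:
Block summaries:
  b0: def={b,x} ue=∅
  b1: def={g,y} ue=∅
  b2: def={g,r} ue={g}
  b3: def={y} ue=∅
  b4: def={b,r} ue={b}
  b5: def={g,y} ue=∅

Backward fixpoint:
  live b0: ∅→{b}
  live b1: {b}→{b,g}
  live b2: {b,g}→{b}
  live b3: ∅→∅
  live b4: {b}→∅
  live b5: ∅→∅

Conflict graph:
  b: {g,r,x,y}
  g: {b,r,y}
  r: {b,g}
  x: {b}
  y: {b,g}

Colouring:
  clique {b,g,r} ⇒ need ≥ 3
  3-colouring: r0={b}  r1={g,x}  r2={r,y}
  χ = 3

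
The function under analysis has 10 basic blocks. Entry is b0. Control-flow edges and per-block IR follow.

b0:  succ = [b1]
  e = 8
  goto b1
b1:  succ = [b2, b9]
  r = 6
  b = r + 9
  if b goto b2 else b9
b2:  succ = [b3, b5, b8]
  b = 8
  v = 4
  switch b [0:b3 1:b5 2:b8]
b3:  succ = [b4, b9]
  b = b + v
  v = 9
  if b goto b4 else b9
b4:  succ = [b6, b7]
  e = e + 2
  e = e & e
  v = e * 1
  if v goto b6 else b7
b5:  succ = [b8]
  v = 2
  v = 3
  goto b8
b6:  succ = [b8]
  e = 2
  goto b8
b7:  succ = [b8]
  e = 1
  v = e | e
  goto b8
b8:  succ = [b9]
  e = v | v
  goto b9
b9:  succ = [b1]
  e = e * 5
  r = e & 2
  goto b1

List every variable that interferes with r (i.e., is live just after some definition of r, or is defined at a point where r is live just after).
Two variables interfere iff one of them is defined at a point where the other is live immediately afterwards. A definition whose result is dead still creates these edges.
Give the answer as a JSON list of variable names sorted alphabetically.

Per-block:
  b0: {e} / ∅
  b1: {b,r} / ∅
  b2: {b,v} / ∅
  b3: {b,v} / {b,v}
  b4: {e,v} / {e}
  b5: {v} / ∅
  b6: {e} / ∅
  b7: {e,v} / ∅
  b8: {e} / {v}
  b9: {e,r} / {e}

Liveness:
  b0: in=∅ out={e}
  b1: in={e} out={e}
  b2: in={e} out={b,e,v}
  b3: in={b,e,v} out={e}
  b4: in={e} out={v}
  b5: in=∅ out={v}
  b6: in={v} out={v}
  b7: in=∅ out={v}
  b8: in={v} out={e}
  b9: in={e} out={e}

Interference:
  b↔{e,v}
  e↔{b,r,v}
  r↔{e}
  v↔{b,e}

N(r) = ["e"]

Answer: ["e"]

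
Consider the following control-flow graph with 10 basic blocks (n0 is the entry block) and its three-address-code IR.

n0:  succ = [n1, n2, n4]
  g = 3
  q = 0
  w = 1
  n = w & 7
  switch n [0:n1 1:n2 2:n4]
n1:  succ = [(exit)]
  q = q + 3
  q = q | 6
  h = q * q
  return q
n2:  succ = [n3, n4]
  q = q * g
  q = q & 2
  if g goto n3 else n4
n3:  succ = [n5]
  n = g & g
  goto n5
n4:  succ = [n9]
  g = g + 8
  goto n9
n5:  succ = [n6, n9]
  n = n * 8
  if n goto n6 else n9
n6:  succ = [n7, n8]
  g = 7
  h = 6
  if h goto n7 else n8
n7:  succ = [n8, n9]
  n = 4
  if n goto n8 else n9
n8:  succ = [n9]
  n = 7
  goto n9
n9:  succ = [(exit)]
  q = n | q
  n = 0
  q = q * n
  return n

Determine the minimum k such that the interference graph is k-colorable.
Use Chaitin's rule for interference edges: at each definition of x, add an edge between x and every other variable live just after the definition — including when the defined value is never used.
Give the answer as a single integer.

Answer: 3

Analysis:
def/use:
  n0: {g,n,q,w} / ∅
  n1: {h,q} / {q}
  n2: {q} / {g,q}
  n3: {n} / {g}
  n4: {g} / {g}
  n5: {n} / {n}
  n6: {g,h} / ∅
  n7: {n} / ∅
  n8: {n} / ∅
  n9: {n,q} / {n,q}

Live sets:
  n0: in=∅ out={g,n,q}
  n1: in={q} out=∅
  n2: in={g,n,q} out={g,n,q}
  n3: in={g,q} out={n,q}
  n4: in={g,n,q} out={n,q}
  n5: in={n,q} out={n,q}
  n6: in={q} out={q}
  n7: in={q} out={n,q}
  n8: in={q} out={n,q}
  n9: in={n,q} out=∅

Conflict graph:
  g — {n,q,w}
  h — {q}
  n — {g,q}
  q — {g,h,n,w}
  w — {g,q}

Registers:
  clique {g,n,q} ⇒ need ≥ 3
  3-colouring: r0={q}  r1={g,h}  r2={n,w}
  χ = 3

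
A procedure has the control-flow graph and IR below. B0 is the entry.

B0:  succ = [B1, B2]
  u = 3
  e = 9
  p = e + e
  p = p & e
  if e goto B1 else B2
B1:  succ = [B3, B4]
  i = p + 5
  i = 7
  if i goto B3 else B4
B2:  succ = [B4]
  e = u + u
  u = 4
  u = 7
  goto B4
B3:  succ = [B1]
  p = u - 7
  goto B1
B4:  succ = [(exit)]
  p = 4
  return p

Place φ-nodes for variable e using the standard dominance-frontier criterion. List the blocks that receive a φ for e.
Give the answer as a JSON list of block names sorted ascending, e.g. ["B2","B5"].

idom tree: B1←B0 B2←B0 B3←B1 B4←B0
Dom at joins:
  B1: preds {B0,B3}: {B0} ∩ {B0,B1,B3} = {B0}; idom=B0
  B4: preds {B1,B2}: {B0,B1} ∩ {B0,B2} = {B0}; idom=B0

DF walk-up:
  B1←B0: walk · to B0
  B1←B3: walk B3→B1 to B0
  B4←B1: walk B1 to B0
  B4←B2: walk B2 to B0
  DF(B0)=∅
  DF(B1)={B1,B4}
  DF(B2)={B4}
  DF(B3)={B1}
  DF(B4)=∅

φ for e: defs {B0,B2}
  DF⁺ = {B4}

Answer: ["B4"]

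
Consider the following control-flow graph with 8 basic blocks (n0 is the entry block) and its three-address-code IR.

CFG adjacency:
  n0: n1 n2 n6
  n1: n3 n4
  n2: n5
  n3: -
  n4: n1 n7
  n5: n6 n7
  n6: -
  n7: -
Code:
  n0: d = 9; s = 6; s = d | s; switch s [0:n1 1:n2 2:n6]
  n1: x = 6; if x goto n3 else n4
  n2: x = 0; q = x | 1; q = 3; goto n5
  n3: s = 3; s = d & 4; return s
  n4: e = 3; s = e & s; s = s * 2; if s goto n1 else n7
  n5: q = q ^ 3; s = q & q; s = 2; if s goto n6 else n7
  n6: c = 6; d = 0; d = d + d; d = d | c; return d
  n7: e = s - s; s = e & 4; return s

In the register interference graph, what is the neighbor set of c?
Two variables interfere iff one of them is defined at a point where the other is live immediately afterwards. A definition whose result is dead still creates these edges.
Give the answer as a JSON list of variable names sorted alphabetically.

Answer: ["d"]

Derivation:
Per-block:
  n0: def={d,s} ue=∅
  n1: def={x} ue=∅
  n2: def={q,x} ue=∅
  n3: def={s} ue={d}
  n4: def={e,s} ue={s}
  n5: def={q,s} ue={q}
  n6: def={c,d} ue=∅
  n7: def={e,s} ue={s}

Live sets:
  n0: in=∅ out={d,s}
  n1: in={d,s} out={d,s}
  n2: in=∅ out={q}
  n3: in={d} out=∅
  n4: in={d,s} out={d,s}
  n5: in={q} out={s}
  n6: in=∅ out=∅
  n7: in={s} out=∅

Interference:
  c: {d}
  d: {c,e,s,x}
  e: {d,s}
  q: ∅
  s: {d,e,x}
  x: {d,s}

N(c) = ["d"]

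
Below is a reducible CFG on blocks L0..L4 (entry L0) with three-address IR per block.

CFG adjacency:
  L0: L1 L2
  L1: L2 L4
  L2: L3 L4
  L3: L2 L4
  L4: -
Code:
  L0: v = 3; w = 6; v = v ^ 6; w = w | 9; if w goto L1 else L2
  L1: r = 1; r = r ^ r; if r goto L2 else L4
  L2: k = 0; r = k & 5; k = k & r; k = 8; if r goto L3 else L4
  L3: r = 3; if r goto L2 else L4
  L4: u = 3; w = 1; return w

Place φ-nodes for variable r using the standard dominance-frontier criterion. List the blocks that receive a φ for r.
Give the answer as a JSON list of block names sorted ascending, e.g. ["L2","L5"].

Answer: ["L2", "L4"]

Analysis:
idom tree: L1←L0 L2←L0 L3←L2 L4←L0
Dom at joins:
  L2: preds {L0,L1,L3}: {L0} ∩ {L0,L1} ∩ {L0,L2,L3} = {L0}; idom=L0
  L4: preds {L1,L2,L3}: {L0,L1} ∩ {L0,L2} ∩ {L0,L2,L3} = {L0}; idom=L0

Frontier:
  L2←L0: walk · to L0
  L2←L1: walk L1 to L0
  L2←L3: walk L3→L2 to L0
  L4←L1: walk L1 to L0
  L4←L2: walk L2 to L0
  L4←L3: walk L3→L2 to L0
  L0 → ∅
  L1 → {L2,L4}
  L2 → {L2,L4}
  L3 → {L2,L4}
  L4 → ∅

φ for r: defs {L1,L2,L3}
  DF⁺ = {L2,L4}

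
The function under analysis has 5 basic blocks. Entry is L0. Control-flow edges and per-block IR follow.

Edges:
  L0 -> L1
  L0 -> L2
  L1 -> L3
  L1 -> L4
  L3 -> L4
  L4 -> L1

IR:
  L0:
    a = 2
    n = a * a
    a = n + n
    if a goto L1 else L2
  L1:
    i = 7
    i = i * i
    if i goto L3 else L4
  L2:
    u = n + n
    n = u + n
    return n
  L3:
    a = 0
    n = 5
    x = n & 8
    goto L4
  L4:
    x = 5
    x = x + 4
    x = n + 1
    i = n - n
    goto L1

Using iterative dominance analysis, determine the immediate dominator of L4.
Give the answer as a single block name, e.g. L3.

Answer: L1

Derivation:
idom tree: L1←L0 L2←L0 L3←L1 L4←L1
Join-block Dom:
  L1: preds {L0,L4}: {L0} ∩ {L0,L1,L4} = {L0}; idom=L0
  L4: preds {L1,L3}: {L0,L1} ∩ {L0,L1,L3} = {L0,L1}; idom=L1

idom(L4) = L1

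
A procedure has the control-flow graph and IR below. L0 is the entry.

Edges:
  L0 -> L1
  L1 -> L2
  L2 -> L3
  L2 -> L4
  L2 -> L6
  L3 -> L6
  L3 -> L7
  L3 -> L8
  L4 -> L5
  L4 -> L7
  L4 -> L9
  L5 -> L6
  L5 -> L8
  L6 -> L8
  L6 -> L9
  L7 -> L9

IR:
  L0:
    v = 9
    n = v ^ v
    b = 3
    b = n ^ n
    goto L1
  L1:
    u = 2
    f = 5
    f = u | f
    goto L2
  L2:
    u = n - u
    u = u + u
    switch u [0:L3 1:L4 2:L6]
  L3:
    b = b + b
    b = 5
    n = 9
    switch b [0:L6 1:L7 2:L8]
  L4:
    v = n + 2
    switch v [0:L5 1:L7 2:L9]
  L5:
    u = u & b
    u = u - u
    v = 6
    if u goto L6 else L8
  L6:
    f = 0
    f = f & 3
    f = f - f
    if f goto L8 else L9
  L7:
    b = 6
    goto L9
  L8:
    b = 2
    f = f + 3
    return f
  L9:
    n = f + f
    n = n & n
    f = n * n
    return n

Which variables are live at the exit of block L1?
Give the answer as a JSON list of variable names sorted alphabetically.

Answer: ["b", "f", "n", "u"]

Derivation:
Block summaries:
  L0: {b,n,v} / ∅
  L1: {f,u} / ∅
  L2: {u} / {n,u}
  L3: {b,n} / {b}
  L4: {v} / {n}
  L5: {u,v} / {b,u}
  L6: {f} / ∅
  L7: {b} / ∅
  L8: {b,f} / {f}
  L9: {f,n} / {f}

Liveness:
  L0 li=∅ lo={b,n}
  L1 li={b,n} lo={b,f,n,u}
  L2 li={b,f,n,u} lo={b,f,n,u}
  L3 li={b,f} lo={f}
  L4 li={b,f,n,u} lo={b,f,u}
  L5 li={b,f,u} lo={f}
  L6 li=∅ lo={f}
  L7 li={f} lo={f}
  L8 li={f} lo=∅
  L9 li={f} lo=∅

live-out(L1) = ["b", "f", "n", "u"]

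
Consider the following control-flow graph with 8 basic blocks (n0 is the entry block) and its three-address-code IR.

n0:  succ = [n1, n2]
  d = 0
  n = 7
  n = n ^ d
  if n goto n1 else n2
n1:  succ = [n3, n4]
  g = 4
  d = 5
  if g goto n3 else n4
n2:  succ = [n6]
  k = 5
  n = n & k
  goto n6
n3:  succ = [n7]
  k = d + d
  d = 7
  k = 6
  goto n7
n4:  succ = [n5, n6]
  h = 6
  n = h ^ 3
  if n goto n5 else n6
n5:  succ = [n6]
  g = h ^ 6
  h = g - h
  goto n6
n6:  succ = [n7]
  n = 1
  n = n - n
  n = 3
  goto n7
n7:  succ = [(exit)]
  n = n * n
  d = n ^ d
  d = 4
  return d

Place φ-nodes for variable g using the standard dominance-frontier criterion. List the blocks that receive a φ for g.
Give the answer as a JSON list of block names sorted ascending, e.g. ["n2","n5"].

idom tree: n1←n0 n2←n0 n3←n1 n4←n1 n5←n4 n6←n0 n7←n0
Join-block Dom:
  n6: preds {n2,n4,n5}: {n0,n2} ∩ {n0,n1,n4} ∩ {n0,n1,n4,n5} = {n0}; idom=n0
  n7: preds {n3,n6}: {n0,n1,n3} ∩ {n0,n6} = {n0}; idom=n0

Frontier:
  n6←n2: walk n2 to n0
  n6←n4: walk n4→n1 to n0
  n6←n5: walk n5→n4→n1 to n0
  n7←n3: walk n3→n1 to n0
  n7←n6: walk n6 to n0
  n0 → ∅
  n1 → {n6,n7}
  n2 → {n6}
  n3 → {n7}
  n4 → {n6}
  n5 → {n6}
  n6 → {n7}
  n7 → ∅

φ for g: defs {n1,n5}
  DF⁺ = {n6,n7}

Answer: ["n6", "n7"]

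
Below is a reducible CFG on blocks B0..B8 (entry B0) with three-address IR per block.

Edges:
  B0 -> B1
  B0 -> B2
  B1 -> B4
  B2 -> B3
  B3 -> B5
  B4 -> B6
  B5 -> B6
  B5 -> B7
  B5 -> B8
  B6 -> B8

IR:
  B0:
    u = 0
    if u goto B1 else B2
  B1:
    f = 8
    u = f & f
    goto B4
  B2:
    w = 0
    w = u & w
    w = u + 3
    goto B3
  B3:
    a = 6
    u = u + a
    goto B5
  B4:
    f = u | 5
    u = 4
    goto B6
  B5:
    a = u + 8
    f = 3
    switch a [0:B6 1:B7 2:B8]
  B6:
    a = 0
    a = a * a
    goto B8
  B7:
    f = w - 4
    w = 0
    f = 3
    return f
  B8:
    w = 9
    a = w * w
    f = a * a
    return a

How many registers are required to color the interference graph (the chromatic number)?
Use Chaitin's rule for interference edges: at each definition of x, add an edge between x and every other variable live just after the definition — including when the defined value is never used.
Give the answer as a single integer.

Per-block:
  B0: {u} / ∅
  B1: {f,u} / ∅
  B2: {w} / {u}
  B3: {a,u} / {u}
  B4: {f,u} / {u}
  B5: {a,f} / {u}
  B6: {a} / ∅
  B7: {f,w} / {w}
  B8: {a,f,w} / ∅

Backward fixpoint:
  B0: in=∅ out={u}
  B1: in=∅ out={u}
  B2: in={u} out={u,w}
  B3: in={u,w} out={u,w}
  B4: in={u} out=∅
  B5: in={u,w} out={w}
  B6: in=∅ out=∅
  B7: in={w} out=∅
  B8: in=∅ out=∅

Interference:
  a: {f,u,w}
  f: {a,w}
  u: {a,w}
  w: {a,f,u}

Registers:
  lower bound: {a,f,w} mutually conflict ⇒ χ ≥ 3
  3-colouring: r0={a}  r1={w}  r2={f,u}
  χ = 3

Answer: 3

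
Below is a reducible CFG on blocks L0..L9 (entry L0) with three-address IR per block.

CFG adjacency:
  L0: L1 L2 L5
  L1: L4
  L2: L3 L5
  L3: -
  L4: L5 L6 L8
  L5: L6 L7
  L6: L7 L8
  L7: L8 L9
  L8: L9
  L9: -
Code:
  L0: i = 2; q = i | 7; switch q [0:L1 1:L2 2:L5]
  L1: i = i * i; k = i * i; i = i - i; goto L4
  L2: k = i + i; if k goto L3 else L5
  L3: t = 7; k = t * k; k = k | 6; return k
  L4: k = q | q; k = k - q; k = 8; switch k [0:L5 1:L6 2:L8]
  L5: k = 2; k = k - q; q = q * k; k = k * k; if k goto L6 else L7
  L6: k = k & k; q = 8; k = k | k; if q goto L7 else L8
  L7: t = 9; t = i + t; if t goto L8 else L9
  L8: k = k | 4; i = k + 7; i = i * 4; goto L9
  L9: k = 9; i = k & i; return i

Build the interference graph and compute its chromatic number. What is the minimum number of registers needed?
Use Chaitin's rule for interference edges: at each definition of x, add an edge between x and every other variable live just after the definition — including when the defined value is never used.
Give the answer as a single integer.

Answer: 3

Working:
Per-block:
  L0: def={i,q} ue=∅
  L1: def={i,k} ue={i}
  L2: def={k} ue={i}
  L3: def={k,t} ue={k}
  L4: def={k} ue={q}
  L5: def={k,q} ue={q}
  L6: def={k,q} ue={k}
  L7: def={t} ue={i}
  L8: def={i,k} ue={k}
  L9: def={i,k} ue={i}

Backward fixpoint:
  L0: in=∅ out={i,q}
  L1: in={i,q} out={i,q}
  L2: in={i,q} out={i,k,q}
  L3: in={k} out=∅
  L4: in={i,q} out={i,k,q}
  L5: in={i,q} out={i,k}
  L6: in={i,k} out={i,k}
  L7: in={i,k} out={i,k}
  L8: in={k} out={i}
  L9: in={i} out=∅

Interference:
  i: {k,q,t}
  k: {i,q,t}
  q: {i,k}
  t: {i,k}

Chromatic number:
  clique {i,k,q} ⇒ need ≥ 3
  assign i→R0 k→R1 q→R2 t→R2 — no edge inside a register ⇒ χ ≤ 3
  χ = 3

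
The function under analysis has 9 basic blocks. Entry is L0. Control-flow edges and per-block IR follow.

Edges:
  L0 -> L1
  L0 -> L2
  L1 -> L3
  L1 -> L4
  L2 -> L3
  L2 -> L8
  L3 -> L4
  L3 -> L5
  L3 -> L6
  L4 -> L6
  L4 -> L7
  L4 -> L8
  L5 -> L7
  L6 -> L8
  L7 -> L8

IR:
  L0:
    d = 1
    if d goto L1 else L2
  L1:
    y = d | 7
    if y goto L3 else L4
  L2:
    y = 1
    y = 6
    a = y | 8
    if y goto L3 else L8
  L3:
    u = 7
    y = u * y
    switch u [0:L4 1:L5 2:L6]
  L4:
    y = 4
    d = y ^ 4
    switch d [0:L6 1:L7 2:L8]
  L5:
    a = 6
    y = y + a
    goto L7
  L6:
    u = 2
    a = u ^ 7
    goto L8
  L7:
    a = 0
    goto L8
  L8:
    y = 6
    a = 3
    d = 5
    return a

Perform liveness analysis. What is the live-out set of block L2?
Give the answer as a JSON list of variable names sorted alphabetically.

Answer: ["y"]

Analysis:
def/use:
  L0 def {d} use ∅
  L1 def {y} use {d}
  L2 def {a,y} use ∅
  L3 def {u,y} use {y}
  L4 def {d,y} use ∅
  L5 def {a,y} use {y}
  L6 def {a,u} use ∅
  L7 def {a} use ∅
  L8 def {a,d,y} use ∅

Backward fixpoint:
  L0 li=∅ lo={d}
  L1 li={d} lo={y}
  L2 li=∅ lo={y}
  L3 li={y} lo={y}
  L4 li=∅ lo=∅
  L5 li={y} lo=∅
  L6 li=∅ lo=∅
  L7 li=∅ lo=∅
  L8 li=∅ lo=∅

live-out(L2) = ["y"]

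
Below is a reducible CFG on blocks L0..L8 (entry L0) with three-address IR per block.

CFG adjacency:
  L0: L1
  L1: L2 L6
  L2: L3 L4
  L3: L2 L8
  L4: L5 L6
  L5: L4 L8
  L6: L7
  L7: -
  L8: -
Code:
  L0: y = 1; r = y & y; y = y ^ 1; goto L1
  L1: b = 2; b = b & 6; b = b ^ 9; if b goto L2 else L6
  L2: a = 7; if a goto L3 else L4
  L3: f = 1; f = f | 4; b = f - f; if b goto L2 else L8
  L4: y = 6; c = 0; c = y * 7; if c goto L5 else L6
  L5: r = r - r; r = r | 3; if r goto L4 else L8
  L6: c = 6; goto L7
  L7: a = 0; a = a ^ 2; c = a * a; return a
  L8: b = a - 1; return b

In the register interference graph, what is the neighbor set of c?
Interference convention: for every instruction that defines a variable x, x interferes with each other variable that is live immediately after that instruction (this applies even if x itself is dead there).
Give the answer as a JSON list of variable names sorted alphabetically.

Answer: ["a", "r", "y"]

Derivation:
def/use:
  L0 def {r,y} use ∅
  L1 def {b} use ∅
  L2 def {a} use ∅
  L3 def {b,f} use ∅
  L4 def {c,y} use ∅
  L5 def {r} use {r}
  L6 def {c} use ∅
  L7 def {a,c} use ∅
  L8 def {b} use {a}

Live sets:
  L0: in=∅ out={r}
  L1: in={r} out={r}
  L2: in={r} out={a,r}
  L3: in={a,r} out={a,r}
  L4: in={a,r} out={a,r}
  L5: in={a,r} out={a,r}
  L6: in=∅ out=∅
  L7: in=∅ out=∅
  L8: in={a} out=∅

Conflict graph:
  a↔{b,c,f,r,y}
  b↔{a,r}
  c↔{a,r,y}
  f↔{a,r}
  r↔{a,b,c,f,y}
  y↔{a,c,r}

N(c) = ["a", "r", "y"]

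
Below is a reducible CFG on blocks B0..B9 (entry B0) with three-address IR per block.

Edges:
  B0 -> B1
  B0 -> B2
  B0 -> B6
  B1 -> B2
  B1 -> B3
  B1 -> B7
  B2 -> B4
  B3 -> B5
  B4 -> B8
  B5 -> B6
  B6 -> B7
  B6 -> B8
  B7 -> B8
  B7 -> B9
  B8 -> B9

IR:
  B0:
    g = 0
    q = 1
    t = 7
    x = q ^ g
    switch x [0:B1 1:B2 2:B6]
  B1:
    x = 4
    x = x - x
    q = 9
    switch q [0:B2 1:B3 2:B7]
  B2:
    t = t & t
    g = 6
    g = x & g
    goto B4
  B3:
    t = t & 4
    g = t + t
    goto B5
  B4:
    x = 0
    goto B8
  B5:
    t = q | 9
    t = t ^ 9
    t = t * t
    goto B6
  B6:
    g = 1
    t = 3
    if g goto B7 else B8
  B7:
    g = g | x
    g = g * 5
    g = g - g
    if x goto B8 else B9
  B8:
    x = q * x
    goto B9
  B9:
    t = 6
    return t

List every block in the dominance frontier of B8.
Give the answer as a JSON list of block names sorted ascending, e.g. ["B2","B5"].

idom tree: B1←B0 B2←B0 B3←B1 B4←B2 B5←B3 B6←B0 B7←B0 B8←B0 B9←B0
Dom∩ at merges:
  B2: preds {B0,B1}: {B0} ∩ {B0,B1} = {B0}; idom=B0
  B6: preds {B0,B5}: {B0} ∩ {B0,B1,B3,B5} = {B0}; idom=B0
  B7: preds {B1,B6}: {B0,B1} ∩ {B0,B6} = {B0}; idom=B0
  B8: preds {B4,B6,B7}: {B0,B2,B4} ∩ {B0,B6} ∩ {B0,B7} = {B0}; idom=B0
  B9: preds {B7,B8}: {B0,B7} ∩ {B0,B8} = {B0}; idom=B0

DF derivation:
  join B2 pred B0: · stop@B0
  join B2 pred B1: B1 stop@B0
  join B6 pred B0: · stop@B0
  join B6 pred B5: B5→B3→B1 stop@B0
  join B7 pred B1: B1 stop@B0
  join B7 pred B6: B6 stop@B0
  join B8 pred B4: B4→B2 stop@B0
  join B8 pred B6: B6 stop@B0
  join B8 pred B7: B7 stop@B0
  join B9 pred B7: B7 stop@B0
  join B9 pred B8: B8 stop@B0
  B0: DF=∅
  B1: DF={B2,B6,B7}
  B2: DF={B8}
  B3: DF={B6}
  B4: DF={B8}
  B5: DF={B6}
  B6: DF={B7,B8}
  B7: DF={B8,B9}
  B8: DF={B9}
  B9: DF=∅

DF(B8) = ["B9"]

Answer: ["B9"]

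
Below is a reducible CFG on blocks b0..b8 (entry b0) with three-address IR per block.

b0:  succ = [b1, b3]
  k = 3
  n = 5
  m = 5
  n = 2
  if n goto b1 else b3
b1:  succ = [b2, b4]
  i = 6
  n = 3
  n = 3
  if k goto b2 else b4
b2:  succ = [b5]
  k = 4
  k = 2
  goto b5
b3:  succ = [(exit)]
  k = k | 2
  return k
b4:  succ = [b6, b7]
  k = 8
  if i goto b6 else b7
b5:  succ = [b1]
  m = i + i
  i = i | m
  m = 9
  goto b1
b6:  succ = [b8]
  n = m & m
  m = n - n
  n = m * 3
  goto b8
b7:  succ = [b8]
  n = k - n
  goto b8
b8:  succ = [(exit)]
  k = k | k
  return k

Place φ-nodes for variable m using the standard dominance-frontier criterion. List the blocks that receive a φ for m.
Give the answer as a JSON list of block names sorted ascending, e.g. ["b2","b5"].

Answer: ["b1", "b8"]

Derivation:
idom tree: b1←b0 b2←b1 b3←b0 b4←b1 b5←b2 b6←b4 b7←b4 b8←b4
Dom at joins:
  b1: preds {b0,b5}: {b0} ∩ {b0,b1,b2,b5} = {b0}; idom=b0
  b8: preds {b6,b7}: {b0,b1,b4,b6} ∩ {b0,b1,b4,b7} = {b0,b1,b4}; idom=b4

DF walk-up:
  join b1 pred b0: · stop@b0
  join b1 pred b5: b5→b2→b1 stop@b0
  join b8 pred b6: b6 stop@b4
  join b8 pred b7: b7 stop@b4
  b0 → ∅
  b1 → {b1}
  b2 → {b1}
  b3 → ∅
  b4 → ∅
  b5 → {b1}
  b6 → {b8}
  b7 → {b8}
  b8 → ∅

φ for m: defs {b0,b5,b6}
  DF⁺ = {b1,b8}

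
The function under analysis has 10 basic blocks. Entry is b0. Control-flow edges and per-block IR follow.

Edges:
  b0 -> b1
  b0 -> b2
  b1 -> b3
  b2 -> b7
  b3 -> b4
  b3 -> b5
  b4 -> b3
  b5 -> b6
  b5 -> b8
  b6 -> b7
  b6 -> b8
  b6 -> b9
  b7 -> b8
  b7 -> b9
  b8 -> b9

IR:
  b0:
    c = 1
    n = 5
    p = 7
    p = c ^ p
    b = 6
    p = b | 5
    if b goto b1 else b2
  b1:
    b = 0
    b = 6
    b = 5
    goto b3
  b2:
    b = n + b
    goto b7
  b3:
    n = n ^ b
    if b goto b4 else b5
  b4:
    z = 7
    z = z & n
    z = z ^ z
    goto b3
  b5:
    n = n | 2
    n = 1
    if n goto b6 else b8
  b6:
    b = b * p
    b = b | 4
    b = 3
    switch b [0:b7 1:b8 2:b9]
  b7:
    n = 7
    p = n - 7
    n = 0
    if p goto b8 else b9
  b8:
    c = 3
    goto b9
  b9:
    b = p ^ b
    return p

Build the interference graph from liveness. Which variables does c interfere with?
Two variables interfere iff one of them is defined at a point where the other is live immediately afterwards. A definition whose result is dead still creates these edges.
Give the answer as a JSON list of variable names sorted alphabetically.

Answer: ["b", "n", "p"]

Derivation:
Block summaries:
  b0: {b,c,n,p} / ∅
  b1: {b} / ∅
  b2: {b} / {b,n}
  b3: {n} / {b,n}
  b4: {z} / {n}
  b5: {n} / {n}
  b6: {b} / {b,p}
  b7: {n,p} / ∅
  b8: {c} / ∅
  b9: {b} / {b,p}

Backward fixpoint:
  live b0: ∅→{b,n,p}
  live b1: {n,p}→{b,n,p}
  live b2: {b,n}→{b}
  live b3: {b,n,p}→{b,n,p}
  live b4: {b,n,p}→{b,n,p}
  live b5: {b,n,p}→{b,p}
  live b6: {b,p}→{b,p}
  live b7: {b}→{b,p}
  live b8: {b,p}→{b,p}
  live b9: {b,p}→∅

Conflict graph:
  b: {c,n,p,z}
  c: {b,n,p}
  n: {b,c,p,z}
  p: {b,c,n,z}
  z: {b,n,p}

N(c) = ["b", "n", "p"]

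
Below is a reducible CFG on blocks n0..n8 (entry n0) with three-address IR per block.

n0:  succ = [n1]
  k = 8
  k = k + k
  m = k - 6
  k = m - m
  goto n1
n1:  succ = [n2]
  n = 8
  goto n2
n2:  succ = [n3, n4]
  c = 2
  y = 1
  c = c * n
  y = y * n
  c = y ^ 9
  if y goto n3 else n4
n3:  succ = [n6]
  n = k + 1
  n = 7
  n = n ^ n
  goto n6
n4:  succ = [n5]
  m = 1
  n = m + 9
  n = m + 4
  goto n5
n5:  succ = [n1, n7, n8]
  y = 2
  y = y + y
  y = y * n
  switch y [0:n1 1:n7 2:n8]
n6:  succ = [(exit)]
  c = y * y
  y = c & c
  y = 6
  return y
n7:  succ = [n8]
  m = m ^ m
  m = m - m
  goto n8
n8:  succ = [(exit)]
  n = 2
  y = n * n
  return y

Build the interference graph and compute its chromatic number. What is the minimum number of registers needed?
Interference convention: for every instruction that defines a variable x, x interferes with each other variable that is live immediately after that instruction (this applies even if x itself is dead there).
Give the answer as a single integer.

Answer: 4

Derivation:
Per-block:
  n0: {k,m} / ∅
  n1: {n} / ∅
  n2: {c,y} / {n}
  n3: {n} / {k}
  n4: {m,n} / ∅
  n5: {y} / {n}
  n6: {c,y} / {y}
  n7: {m} / {m}
  n8: {n,y} / ∅

Live sets:
  live n0: ∅→{k}
  live n1: {k}→{k,n}
  live n2: {k,n}→{k,y}
  live n3: {k,y}→{y}
  live n4: {k}→{k,m,n}
  live n5: {k,m,n}→{k,m}
  live n6: {y}→∅
  live n7: {m}→∅
  live n8: ∅→∅

Conflict graph:
  c — {k,n,y}
  k — {c,m,n,y}
  m — {k,n,y}
  n — {c,k,m,y}
  y — {c,k,m,n}

Registers:
  clique {c,k,n,y} ⇒ need ≥ 4
  4-colouring: r0={k}  r1={n}  r2={y}  r3={c,m}
  χ = 4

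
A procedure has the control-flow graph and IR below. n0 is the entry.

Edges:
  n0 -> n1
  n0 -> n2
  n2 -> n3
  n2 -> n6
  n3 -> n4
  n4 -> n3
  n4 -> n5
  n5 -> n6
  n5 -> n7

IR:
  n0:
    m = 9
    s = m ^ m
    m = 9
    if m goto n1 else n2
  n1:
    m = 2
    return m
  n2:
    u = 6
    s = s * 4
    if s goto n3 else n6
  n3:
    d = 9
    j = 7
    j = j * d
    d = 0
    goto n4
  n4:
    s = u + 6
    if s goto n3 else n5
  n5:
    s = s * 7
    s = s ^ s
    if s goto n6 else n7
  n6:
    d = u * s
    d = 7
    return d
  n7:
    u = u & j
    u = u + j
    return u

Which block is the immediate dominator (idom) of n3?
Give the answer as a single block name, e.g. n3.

Answer: n2

Working:
idom tree: n1←n0 n2←n0 n3←n2 n4←n3 n5←n4 n6←n2 n7←n5
Join-block Dom:
  n3: preds {n2,n4}: {n0,n2} ∩ {n0,n2,n3,n4} = {n0,n2}; idom=n2
  n6: preds {n2,n5}: {n0,n2} ∩ {n0,n2,n3,n4,n5} = {n0,n2}; idom=n2

idom(n3) = n2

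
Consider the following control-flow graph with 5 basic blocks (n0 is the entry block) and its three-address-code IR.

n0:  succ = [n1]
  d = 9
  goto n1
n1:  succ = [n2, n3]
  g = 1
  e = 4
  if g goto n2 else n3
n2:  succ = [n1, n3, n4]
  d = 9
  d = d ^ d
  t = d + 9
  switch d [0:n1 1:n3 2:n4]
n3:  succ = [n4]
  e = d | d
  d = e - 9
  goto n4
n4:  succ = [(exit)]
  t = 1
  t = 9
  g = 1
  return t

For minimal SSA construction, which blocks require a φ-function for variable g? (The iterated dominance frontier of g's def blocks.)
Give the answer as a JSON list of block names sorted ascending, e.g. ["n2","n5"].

Answer: ["n1"]

Working:
idom tree: n1←n0 n2←n1 n3←n1 n4←n1
Join-block Dom:
  n1: preds {n0,n2}: {n0} ∩ {n0,n1,n2} = {n0}; idom=n0
  n3: preds {n1,n2}: {n0,n1} ∩ {n0,n1,n2} = {n0,n1}; idom=n1
  n4: preds {n2,n3}: {n0,n1,n2} ∩ {n0,n1,n3} = {n0,n1}; idom=n1

DF derivation:
  join n1 pred n0: · stop@n0
  join n1 pred n2: n2→n1 stop@n0
  join n3 pred n1: · stop@n1
  join n3 pred n2: n2 stop@n1
  join n4 pred n2: n2 stop@n1
  join n4 pred n3: n3 stop@n1
  n0: DF=∅
  n1: DF={n1}
  n2: DF={n1,n3,n4}
  n3: DF={n4}
  n4: DF=∅

φ for g: defs {n1,n4}
  DF⁺ = {n1}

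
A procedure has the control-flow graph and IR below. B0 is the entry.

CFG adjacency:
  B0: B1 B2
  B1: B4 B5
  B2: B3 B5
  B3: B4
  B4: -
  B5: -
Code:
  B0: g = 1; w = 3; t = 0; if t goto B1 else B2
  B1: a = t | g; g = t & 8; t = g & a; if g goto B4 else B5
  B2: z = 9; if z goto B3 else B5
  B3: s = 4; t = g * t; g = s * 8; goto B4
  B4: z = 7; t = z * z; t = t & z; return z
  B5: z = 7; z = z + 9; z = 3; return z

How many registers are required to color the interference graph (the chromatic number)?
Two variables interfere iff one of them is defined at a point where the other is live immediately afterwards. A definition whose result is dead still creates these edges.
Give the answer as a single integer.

def/use:
  B0: {g,t,w} / ∅
  B1: {a,g,t} / {g,t}
  B2: {z} / ∅
  B3: {g,s,t} / {g,t}
  B4: {t,z} / ∅
  B5: {z} / ∅

Live sets:
  B0 li=∅ lo={g,t}
  B1 li={g,t} lo=∅
  B2 li={g,t} lo={g,t}
  B3 li={g,t} lo=∅
  B4 li=∅ lo=∅
  B5 li=∅ lo=∅

Conflict graph:
  a↔{g,t}
  g↔{a,s,t,w,z}
  s↔{g,t}
  t↔{a,g,s,z}
  w↔{g}
  z↔{g,t}

Colouring:
  lower bound: {a,g,t} mutually conflict ⇒ χ ≥ 3
  3-colouring: c0={g}  c1={t,w}  c2={a,s,z}
  χ = 3

Answer: 3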